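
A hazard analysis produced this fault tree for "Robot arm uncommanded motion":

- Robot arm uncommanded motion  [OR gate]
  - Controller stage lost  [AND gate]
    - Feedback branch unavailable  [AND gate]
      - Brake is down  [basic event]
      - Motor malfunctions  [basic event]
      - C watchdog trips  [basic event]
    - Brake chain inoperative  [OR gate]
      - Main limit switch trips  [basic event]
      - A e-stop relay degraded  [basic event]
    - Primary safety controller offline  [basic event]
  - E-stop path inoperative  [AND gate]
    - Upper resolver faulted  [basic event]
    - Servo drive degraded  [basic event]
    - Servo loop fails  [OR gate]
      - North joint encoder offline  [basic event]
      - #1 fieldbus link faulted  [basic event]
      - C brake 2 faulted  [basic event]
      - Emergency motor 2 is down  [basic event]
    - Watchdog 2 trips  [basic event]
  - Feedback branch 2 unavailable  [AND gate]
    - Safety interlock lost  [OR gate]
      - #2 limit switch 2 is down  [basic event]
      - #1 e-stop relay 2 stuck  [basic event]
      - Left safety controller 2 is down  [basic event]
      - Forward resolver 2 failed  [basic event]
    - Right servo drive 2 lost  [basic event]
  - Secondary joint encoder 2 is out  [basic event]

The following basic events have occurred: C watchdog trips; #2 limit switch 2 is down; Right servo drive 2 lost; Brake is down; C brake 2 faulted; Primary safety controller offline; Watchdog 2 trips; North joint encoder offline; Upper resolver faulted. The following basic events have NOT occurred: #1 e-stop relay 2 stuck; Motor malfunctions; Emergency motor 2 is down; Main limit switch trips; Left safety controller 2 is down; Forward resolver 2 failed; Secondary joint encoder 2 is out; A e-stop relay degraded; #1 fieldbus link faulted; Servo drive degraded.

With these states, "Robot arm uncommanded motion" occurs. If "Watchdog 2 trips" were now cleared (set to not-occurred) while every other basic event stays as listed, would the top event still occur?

Yes

Counterfactual: set "Watchdog 2 trips" to not occurred.
Feedback branch unavailable [AND]: Brake is down=occurs, Motor malfunctions=not, C watchdog trips=occurs → not all inputs occur → does not occur.
Brake chain inoperative [OR]: Main limit switch trips=not, A e-stop relay degraded=not → no input occurs → does not occur.
Controller stage lost [AND]: Feedback branch unavailable=not, Brake chain inoperative=not, Primary safety controller offline=occurs → not all inputs occur → does not occur.
Servo loop fails [OR]: North joint encoder offline=occurs, #1 fieldbus link faulted=not, C brake 2 faulted=occurs, Emergency motor 2 is down=not → at least one input occurs → occurs.
E-stop path inoperative [AND]: Upper resolver faulted=occurs, Servo drive degraded=not, Servo loop fails=occurs, Watchdog 2 trips=not → not all inputs occur → does not occur.
Safety interlock lost [OR]: #2 limit switch 2 is down=occurs, #1 e-stop relay 2 stuck=not, Left safety controller 2 is down=not, Forward resolver 2 failed=not → at least one input occurs → occurs.
Feedback branch 2 unavailable [AND]: Safety interlock lost=occurs, Right servo drive 2 lost=occurs → all inputs occur → occurs.
Robot arm uncommanded motion [OR]: Controller stage lost=not, E-stop path inoperative=not, Feedback branch 2 unavailable=occurs, Secondary joint encoder 2 is out=not → at least one input occurs → occurs.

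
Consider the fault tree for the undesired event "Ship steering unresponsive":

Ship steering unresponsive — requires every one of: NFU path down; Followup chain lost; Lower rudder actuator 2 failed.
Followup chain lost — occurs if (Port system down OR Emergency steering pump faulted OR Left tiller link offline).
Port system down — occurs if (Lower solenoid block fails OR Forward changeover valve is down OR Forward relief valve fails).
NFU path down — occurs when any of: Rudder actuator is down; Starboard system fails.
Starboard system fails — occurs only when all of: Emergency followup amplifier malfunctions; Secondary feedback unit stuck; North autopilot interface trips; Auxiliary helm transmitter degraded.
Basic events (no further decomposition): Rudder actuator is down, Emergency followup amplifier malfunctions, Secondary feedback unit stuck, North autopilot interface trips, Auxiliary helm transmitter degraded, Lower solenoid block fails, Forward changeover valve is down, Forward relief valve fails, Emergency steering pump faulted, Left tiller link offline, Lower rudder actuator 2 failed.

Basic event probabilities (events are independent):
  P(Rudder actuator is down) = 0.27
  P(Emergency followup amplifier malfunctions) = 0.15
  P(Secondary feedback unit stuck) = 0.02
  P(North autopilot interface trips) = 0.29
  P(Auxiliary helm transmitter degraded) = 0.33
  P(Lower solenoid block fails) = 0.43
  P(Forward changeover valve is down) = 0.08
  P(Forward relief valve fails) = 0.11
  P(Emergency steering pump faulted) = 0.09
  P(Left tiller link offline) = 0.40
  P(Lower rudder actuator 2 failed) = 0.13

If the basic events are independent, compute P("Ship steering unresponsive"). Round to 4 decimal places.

P(Starboard system fails) [AND] = 0.15 × 0.02 × 0.29 × 0.33 = 0.000287
P(NFU path down) [OR] = 1 − (1−0.27) × (1−0.000287) = 0.270210
P(Port system down) [OR] = 1 − (1−0.43) × (1−0.08) × (1−0.11) = 0.533284
P(Followup chain lost) [OR] = 1 − (1−0.533284) × (1−0.09) × (1−0.40) = 0.745173
P(Ship steering unresponsive) [AND] = 0.270210 × 0.745173 × 0.13 = 0.026176
Rounded to 4 decimal places: P(Ship steering unresponsive) ≈ 0.0262.

0.0262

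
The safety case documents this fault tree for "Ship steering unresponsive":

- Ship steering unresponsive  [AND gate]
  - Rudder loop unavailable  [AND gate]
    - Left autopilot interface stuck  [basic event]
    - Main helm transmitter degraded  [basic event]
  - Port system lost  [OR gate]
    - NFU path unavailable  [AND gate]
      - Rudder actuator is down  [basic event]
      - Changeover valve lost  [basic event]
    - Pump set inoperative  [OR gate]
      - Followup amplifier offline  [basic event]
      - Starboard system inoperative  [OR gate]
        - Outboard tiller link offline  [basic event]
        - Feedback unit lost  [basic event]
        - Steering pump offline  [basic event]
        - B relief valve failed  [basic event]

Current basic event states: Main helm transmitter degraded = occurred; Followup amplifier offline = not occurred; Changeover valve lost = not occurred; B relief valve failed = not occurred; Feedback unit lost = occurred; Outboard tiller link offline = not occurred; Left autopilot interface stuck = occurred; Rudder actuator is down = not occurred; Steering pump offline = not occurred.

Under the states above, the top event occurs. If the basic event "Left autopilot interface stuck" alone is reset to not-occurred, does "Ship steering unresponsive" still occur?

No

Counterfactual: set "Left autopilot interface stuck" to not occurred.
Rudder loop unavailable [AND]: Left autopilot interface stuck=not, Main helm transmitter degraded=occurs → not all inputs occur → does not occur.
NFU path unavailable [AND]: Rudder actuator is down=not, Changeover valve lost=not → not all inputs occur → does not occur.
Starboard system inoperative [OR]: Outboard tiller link offline=not, Feedback unit lost=occurs, Steering pump offline=not, B relief valve failed=not → at least one input occurs → occurs.
Pump set inoperative [OR]: Followup amplifier offline=not, Starboard system inoperative=occurs → at least one input occurs → occurs.
Port system lost [OR]: NFU path unavailable=not, Pump set inoperative=occurs → at least one input occurs → occurs.
Ship steering unresponsive [AND]: Rudder loop unavailable=not, Port system lost=occurs → not all inputs occur → does not occur.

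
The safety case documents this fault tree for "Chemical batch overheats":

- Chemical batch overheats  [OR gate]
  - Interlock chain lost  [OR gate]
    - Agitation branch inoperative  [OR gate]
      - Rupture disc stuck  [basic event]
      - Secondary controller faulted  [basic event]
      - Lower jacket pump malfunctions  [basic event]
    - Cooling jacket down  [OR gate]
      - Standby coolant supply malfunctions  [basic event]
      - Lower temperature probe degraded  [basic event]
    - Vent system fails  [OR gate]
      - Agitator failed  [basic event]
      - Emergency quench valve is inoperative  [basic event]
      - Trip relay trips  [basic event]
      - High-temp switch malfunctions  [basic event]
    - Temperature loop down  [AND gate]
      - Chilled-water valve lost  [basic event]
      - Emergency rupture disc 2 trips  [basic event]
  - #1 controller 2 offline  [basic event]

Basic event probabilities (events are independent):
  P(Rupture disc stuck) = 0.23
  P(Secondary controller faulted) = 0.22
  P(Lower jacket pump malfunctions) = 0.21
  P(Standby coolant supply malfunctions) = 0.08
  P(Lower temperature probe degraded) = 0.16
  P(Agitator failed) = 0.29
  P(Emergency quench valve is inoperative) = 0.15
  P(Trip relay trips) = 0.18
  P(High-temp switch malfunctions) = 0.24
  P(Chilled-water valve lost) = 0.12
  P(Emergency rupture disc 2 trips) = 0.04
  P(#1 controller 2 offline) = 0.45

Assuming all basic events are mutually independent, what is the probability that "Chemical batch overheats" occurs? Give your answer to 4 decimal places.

P(Agitation branch inoperative) [OR] = 1 − (1−0.23) × (1−0.22) × (1−0.21) = 0.525526
P(Cooling jacket down) [OR] = 1 − (1−0.08) × (1−0.16) = 0.227200
P(Vent system fails) [OR] = 1 − (1−0.29) × (1−0.15) × (1−0.18) × (1−0.24) = 0.623899
P(Temperature loop down) [AND] = 0.12 × 0.04 = 0.004800
P(Interlock chain lost) [OR] = 1 − (1−0.525526) × (1−0.227200) × (1−0.623899) × (1−0.004800) = 0.862756
P(Chemical batch overheats) [OR] = 1 − (1−0.862756) × (1−0.45) = 0.924516
Rounded to 4 decimal places: P(Chemical batch overheats) ≈ 0.9245.

0.9245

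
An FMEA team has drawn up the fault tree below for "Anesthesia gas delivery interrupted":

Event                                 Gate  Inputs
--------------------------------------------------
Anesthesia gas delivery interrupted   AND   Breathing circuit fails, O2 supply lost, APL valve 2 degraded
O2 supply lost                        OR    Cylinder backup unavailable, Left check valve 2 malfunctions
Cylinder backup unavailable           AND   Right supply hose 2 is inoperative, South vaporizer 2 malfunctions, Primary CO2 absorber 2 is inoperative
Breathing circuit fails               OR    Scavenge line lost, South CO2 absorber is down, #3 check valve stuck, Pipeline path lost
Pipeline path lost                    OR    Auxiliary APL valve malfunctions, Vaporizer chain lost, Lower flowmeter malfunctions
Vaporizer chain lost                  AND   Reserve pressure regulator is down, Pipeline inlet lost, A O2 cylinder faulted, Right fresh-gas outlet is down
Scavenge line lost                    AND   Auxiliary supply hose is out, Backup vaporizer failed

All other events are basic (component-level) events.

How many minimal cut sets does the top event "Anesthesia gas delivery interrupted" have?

Scavenge line lost [AND]: one cut set from each child combined → 1 × 1 = 1 cut set(s).
Vaporizer chain lost [AND]: one cut set from each child combined → 1 × 1 × 1 × 1 = 1 cut set(s).
Pipeline path lost [OR]: union of children's cut sets → 3 cut set(s).
Breathing circuit fails [OR]: union of children's cut sets → 6 cut set(s).
Cylinder backup unavailable [AND]: one cut set from each child combined → 1 × 1 × 1 = 1 cut set(s).
O2 supply lost [OR]: union of children's cut sets → 2 cut set(s).
Anesthesia gas delivery interrupted [AND]: one cut set from each child combined → 6 × 2 × 1 = 12 cut set(s).

12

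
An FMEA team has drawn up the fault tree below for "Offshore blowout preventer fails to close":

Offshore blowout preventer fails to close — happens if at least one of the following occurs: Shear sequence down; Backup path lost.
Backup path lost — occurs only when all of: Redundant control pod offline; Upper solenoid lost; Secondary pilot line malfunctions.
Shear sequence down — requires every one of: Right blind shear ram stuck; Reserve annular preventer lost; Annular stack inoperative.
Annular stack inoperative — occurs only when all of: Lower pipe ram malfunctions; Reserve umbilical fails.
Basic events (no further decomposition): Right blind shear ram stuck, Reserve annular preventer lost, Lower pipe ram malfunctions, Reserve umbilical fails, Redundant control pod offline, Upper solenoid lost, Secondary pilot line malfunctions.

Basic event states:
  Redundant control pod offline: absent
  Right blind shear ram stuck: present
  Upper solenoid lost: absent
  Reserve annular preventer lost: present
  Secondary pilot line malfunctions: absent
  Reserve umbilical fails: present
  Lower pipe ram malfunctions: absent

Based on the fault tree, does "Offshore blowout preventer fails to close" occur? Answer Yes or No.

No

Annular stack inoperative [AND]: Lower pipe ram malfunctions=not, Reserve umbilical fails=occurs → not all inputs occur → does not occur.
Shear sequence down [AND]: Right blind shear ram stuck=occurs, Reserve annular preventer lost=occurs, Annular stack inoperative=not → not all inputs occur → does not occur.
Backup path lost [AND]: Redundant control pod offline=not, Upper solenoid lost=not, Secondary pilot line malfunctions=not → not all inputs occur → does not occur.
Offshore blowout preventer fails to close [OR]: Shear sequence down=not, Backup path lost=not → no input occurs → does not occur.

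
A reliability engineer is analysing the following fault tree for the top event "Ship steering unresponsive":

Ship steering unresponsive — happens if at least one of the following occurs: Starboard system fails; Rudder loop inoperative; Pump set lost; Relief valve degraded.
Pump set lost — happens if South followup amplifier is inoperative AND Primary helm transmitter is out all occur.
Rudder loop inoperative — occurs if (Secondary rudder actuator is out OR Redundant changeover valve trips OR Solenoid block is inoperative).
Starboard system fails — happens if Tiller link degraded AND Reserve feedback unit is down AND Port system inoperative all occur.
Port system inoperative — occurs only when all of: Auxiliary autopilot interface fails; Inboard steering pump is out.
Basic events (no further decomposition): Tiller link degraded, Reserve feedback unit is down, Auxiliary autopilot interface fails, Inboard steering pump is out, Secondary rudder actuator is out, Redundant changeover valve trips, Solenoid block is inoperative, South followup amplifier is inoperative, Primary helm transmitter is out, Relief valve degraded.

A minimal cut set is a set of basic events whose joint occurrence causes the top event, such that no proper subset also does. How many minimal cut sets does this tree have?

Port system inoperative [AND]: one cut set from each child combined → 1 × 1 = 1 cut set(s).
Starboard system fails [AND]: one cut set from each child combined → 1 × 1 × 1 = 1 cut set(s).
Rudder loop inoperative [OR]: union of children's cut sets → 3 cut set(s).
Pump set lost [AND]: one cut set from each child combined → 1 × 1 = 1 cut set(s).
Ship steering unresponsive [OR]: union of children's cut sets → 6 cut set(s).
Minimal cut sets: {Auxiliary autopilot interface fails, Inboard steering pump is out, Reserve feedback unit is down, Tiller link degraded}; {Secondary rudder actuator is out}; {Redundant changeover valve trips}; {Solenoid block is inoperative}; {Primary helm transmitter is out, South followup amplifier is inoperative}; {Relief valve degraded}.

6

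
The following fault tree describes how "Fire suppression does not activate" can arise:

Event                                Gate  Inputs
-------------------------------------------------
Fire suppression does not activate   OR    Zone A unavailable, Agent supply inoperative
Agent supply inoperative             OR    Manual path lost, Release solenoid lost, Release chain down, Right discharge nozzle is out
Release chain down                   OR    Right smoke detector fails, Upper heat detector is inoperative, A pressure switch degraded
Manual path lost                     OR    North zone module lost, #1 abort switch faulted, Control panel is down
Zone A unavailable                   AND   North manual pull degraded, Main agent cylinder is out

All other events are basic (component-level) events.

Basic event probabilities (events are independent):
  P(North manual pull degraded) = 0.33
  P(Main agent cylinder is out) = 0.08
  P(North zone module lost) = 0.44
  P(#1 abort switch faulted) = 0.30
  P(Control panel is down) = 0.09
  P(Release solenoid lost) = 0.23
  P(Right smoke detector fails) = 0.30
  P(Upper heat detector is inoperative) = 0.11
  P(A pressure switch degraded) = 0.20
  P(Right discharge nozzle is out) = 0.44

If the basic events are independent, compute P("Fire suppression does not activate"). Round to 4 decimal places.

0.9254

P(Zone A unavailable) [AND] = 0.33 × 0.08 = 0.026400
P(Manual path lost) [OR] = 1 − (1−0.44) × (1−0.30) × (1−0.09) = 0.643280
P(Release chain down) [OR] = 1 − (1−0.30) × (1−0.11) × (1−0.20) = 0.501600
P(Agent supply inoperative) [OR] = 1 − (1−0.643280) × (1−0.23) × (1−0.501600) × (1−0.44) = 0.923337
P(Fire suppression does not activate) [OR] = 1 − (1−0.026400) × (1−0.923337) = 0.925361
Rounded to 4 decimal places: P(Fire suppression does not activate) ≈ 0.9254.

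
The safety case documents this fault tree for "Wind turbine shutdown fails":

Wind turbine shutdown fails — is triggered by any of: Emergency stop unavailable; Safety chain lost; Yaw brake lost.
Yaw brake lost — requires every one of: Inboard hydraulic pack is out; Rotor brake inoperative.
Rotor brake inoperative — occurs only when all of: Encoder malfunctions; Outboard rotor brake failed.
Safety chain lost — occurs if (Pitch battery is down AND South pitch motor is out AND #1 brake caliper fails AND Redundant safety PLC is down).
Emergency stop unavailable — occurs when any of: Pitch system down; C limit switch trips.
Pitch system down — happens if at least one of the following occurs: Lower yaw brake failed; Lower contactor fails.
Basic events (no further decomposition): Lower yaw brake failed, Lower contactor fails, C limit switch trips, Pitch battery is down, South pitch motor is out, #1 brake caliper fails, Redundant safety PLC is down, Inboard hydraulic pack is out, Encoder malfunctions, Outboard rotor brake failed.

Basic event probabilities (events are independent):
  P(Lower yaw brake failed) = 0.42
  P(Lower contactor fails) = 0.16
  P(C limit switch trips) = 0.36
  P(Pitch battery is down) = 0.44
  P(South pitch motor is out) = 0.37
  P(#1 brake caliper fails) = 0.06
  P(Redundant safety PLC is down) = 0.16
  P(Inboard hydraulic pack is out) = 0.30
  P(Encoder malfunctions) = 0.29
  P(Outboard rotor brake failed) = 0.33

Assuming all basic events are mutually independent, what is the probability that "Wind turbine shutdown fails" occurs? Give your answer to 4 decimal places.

0.6976

P(Pitch system down) [OR] = 1 − (1−0.42) × (1−0.16) = 0.512800
P(Emergency stop unavailable) [OR] = 1 − (1−0.512800) × (1−0.36) = 0.688192
P(Safety chain lost) [AND] = 0.44 × 0.37 × 0.06 × 0.16 = 0.001563
P(Rotor brake inoperative) [AND] = 0.29 × 0.33 = 0.095700
P(Yaw brake lost) [AND] = 0.30 × 0.095700 = 0.028710
P(Wind turbine shutdown fails) [OR] = 1 − (1−0.688192) × (1−0.001563) × (1−0.028710) = 0.697617
Rounded to 4 decimal places: P(Wind turbine shutdown fails) ≈ 0.6976.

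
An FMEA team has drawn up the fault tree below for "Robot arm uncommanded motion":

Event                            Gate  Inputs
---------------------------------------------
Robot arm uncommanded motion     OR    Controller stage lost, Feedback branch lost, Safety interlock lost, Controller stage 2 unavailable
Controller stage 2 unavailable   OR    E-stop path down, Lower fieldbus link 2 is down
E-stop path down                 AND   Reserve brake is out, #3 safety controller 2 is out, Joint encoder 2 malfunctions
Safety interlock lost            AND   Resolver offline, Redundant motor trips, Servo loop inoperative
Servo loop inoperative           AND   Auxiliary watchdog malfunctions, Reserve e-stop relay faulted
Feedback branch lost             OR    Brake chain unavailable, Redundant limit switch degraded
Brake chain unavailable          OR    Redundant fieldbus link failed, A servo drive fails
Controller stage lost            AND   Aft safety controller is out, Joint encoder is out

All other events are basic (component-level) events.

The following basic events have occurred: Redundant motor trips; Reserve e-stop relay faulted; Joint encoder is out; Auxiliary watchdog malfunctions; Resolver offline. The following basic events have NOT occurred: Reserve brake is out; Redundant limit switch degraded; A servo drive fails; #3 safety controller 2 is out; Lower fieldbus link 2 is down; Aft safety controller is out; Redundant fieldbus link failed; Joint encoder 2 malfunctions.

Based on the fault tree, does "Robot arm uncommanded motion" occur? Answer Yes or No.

Controller stage lost [AND]: Aft safety controller is out=not, Joint encoder is out=occurs → not all inputs occur → does not occur.
Brake chain unavailable [OR]: Redundant fieldbus link failed=not, A servo drive fails=not → no input occurs → does not occur.
Feedback branch lost [OR]: Brake chain unavailable=not, Redundant limit switch degraded=not → no input occurs → does not occur.
Servo loop inoperative [AND]: Auxiliary watchdog malfunctions=occurs, Reserve e-stop relay faulted=occurs → all inputs occur → occurs.
Safety interlock lost [AND]: Resolver offline=occurs, Redundant motor trips=occurs, Servo loop inoperative=occurs → all inputs occur → occurs.
E-stop path down [AND]: Reserve brake is out=not, #3 safety controller 2 is out=not, Joint encoder 2 malfunctions=not → not all inputs occur → does not occur.
Controller stage 2 unavailable [OR]: E-stop path down=not, Lower fieldbus link 2 is down=not → no input occurs → does not occur.
Robot arm uncommanded motion [OR]: Controller stage lost=not, Feedback branch lost=not, Safety interlock lost=occurs, Controller stage 2 unavailable=not → at least one input occurs → occurs.

Yes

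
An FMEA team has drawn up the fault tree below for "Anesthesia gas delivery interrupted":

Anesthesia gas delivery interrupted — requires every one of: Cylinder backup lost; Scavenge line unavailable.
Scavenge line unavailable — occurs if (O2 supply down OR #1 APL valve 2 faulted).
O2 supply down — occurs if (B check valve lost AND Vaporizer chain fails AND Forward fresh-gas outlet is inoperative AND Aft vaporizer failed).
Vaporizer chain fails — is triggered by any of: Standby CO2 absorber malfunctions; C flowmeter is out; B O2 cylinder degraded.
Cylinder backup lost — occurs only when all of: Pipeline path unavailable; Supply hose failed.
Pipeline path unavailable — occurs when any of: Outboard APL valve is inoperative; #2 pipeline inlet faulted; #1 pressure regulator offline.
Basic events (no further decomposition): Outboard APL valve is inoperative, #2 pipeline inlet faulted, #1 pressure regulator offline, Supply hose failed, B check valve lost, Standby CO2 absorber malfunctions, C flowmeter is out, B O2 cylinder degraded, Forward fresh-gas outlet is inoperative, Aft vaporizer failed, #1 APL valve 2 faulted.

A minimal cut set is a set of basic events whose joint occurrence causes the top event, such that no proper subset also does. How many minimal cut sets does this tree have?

Pipeline path unavailable [OR]: union of children's cut sets → 3 cut set(s).
Cylinder backup lost [AND]: one cut set from each child combined → 3 × 1 = 3 cut set(s).
Vaporizer chain fails [OR]: union of children's cut sets → 3 cut set(s).
O2 supply down [AND]: one cut set from each child combined → 1 × 3 × 1 × 1 = 3 cut set(s).
Scavenge line unavailable [OR]: union of children's cut sets → 4 cut set(s).
Anesthesia gas delivery interrupted [AND]: one cut set from each child combined → 3 × 4 = 12 cut set(s).

12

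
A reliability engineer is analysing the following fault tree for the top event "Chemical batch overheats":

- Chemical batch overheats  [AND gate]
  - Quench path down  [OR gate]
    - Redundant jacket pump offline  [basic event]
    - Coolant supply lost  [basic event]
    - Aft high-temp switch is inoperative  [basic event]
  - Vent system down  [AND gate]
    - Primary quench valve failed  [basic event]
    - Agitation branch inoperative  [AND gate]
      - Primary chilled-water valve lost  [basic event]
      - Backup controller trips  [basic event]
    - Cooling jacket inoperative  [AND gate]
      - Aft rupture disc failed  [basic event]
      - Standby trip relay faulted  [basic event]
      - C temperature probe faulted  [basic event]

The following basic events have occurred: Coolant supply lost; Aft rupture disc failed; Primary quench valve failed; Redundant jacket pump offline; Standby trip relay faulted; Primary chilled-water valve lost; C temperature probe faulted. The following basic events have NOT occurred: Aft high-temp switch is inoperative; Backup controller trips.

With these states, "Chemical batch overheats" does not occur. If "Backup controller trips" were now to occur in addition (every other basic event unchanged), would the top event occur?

Counterfactual: set "Backup controller trips" to occurred.
Quench path down [OR]: Redundant jacket pump offline=occurs, Coolant supply lost=occurs, Aft high-temp switch is inoperative=not → at least one input occurs → occurs.
Agitation branch inoperative [AND]: Primary chilled-water valve lost=occurs, Backup controller trips=occurs → all inputs occur → occurs.
Cooling jacket inoperative [AND]: Aft rupture disc failed=occurs, Standby trip relay faulted=occurs, C temperature probe faulted=occurs → all inputs occur → occurs.
Vent system down [AND]: Primary quench valve failed=occurs, Agitation branch inoperative=occurs, Cooling jacket inoperative=occurs → all inputs occur → occurs.
Chemical batch overheats [AND]: Quench path down=occurs, Vent system down=occurs → all inputs occur → occurs.

Yes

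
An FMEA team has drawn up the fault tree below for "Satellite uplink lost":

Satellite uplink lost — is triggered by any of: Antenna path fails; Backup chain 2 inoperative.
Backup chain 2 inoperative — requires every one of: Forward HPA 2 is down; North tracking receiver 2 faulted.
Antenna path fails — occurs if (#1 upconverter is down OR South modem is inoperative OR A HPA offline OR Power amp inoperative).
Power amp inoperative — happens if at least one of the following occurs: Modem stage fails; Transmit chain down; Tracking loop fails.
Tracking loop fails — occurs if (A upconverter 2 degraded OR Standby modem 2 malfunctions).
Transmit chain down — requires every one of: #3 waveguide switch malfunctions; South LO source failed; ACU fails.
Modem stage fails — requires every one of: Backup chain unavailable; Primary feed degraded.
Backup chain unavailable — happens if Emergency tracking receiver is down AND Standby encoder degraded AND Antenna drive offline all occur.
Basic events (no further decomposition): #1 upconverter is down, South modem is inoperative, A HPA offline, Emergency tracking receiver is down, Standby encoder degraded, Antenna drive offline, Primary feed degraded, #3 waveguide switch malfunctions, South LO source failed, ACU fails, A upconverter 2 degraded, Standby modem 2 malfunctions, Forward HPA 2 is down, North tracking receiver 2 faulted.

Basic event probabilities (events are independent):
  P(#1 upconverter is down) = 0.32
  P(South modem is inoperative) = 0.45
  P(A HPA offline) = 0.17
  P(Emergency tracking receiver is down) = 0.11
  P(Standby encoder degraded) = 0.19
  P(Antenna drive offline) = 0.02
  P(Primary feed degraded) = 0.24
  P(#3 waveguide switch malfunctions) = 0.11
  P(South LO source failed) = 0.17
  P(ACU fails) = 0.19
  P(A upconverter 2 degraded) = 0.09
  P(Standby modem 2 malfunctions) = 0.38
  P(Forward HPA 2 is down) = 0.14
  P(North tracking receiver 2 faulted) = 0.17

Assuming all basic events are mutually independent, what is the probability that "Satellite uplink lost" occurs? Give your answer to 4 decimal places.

P(Backup chain unavailable) [AND] = 0.11 × 0.19 × 0.02 = 0.000418
P(Modem stage fails) [AND] = 0.000418 × 0.24 = 0.000100
P(Transmit chain down) [AND] = 0.11 × 0.17 × 0.19 = 0.003553
P(Tracking loop fails) [OR] = 1 − (1−0.09) × (1−0.38) = 0.435800
P(Power amp inoperative) [OR] = 1 − (1−0.000100) × (1−0.003553) × (1−0.435800) = 0.437861
P(Antenna path fails) [OR] = 1 − (1−0.32) × (1−0.45) × (1−0.17) × (1−0.437861) = 0.825501
P(Backup chain 2 inoperative) [AND] = 0.14 × 0.17 = 0.023800
P(Satellite uplink lost) [OR] = 1 − (1−0.825501) × (1−0.023800) = 0.829654
Rounded to 4 decimal places: P(Satellite uplink lost) ≈ 0.8297.

0.8297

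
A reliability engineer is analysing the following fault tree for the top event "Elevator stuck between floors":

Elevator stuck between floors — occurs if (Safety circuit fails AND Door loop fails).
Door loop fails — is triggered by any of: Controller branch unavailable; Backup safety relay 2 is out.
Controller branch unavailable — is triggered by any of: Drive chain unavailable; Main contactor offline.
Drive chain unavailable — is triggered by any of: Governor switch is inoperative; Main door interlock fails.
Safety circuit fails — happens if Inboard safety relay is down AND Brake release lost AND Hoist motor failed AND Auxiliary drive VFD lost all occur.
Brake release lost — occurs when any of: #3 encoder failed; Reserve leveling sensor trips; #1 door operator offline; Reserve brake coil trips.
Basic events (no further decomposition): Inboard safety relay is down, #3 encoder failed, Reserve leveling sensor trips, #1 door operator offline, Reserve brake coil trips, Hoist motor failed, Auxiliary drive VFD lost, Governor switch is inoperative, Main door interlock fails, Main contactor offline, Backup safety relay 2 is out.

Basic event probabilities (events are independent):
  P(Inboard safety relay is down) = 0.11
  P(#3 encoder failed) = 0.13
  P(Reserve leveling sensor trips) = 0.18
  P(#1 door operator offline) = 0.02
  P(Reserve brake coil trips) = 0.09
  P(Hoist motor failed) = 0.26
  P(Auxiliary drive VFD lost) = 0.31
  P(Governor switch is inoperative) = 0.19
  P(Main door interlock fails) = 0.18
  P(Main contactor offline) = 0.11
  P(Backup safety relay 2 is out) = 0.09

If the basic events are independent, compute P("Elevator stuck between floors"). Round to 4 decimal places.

P(Brake release lost) [OR] = 1 − (1−0.13) × (1−0.18) × (1−0.02) × (1−0.09) = 0.363790
P(Safety circuit fails) [AND] = 0.11 × 0.363790 × 0.26 × 0.31 = 0.003225
P(Drive chain unavailable) [OR] = 1 − (1−0.19) × (1−0.18) = 0.335800
P(Controller branch unavailable) [OR] = 1 − (1−0.335800) × (1−0.11) = 0.408862
P(Door loop fails) [OR] = 1 − (1−0.408862) × (1−0.09) = 0.462064
P(Elevator stuck between floors) [AND] = 0.003225 × 0.462064 = 0.001490
Rounded to 4 decimal places: P(Elevator stuck between floors) ≈ 0.0015.

0.0015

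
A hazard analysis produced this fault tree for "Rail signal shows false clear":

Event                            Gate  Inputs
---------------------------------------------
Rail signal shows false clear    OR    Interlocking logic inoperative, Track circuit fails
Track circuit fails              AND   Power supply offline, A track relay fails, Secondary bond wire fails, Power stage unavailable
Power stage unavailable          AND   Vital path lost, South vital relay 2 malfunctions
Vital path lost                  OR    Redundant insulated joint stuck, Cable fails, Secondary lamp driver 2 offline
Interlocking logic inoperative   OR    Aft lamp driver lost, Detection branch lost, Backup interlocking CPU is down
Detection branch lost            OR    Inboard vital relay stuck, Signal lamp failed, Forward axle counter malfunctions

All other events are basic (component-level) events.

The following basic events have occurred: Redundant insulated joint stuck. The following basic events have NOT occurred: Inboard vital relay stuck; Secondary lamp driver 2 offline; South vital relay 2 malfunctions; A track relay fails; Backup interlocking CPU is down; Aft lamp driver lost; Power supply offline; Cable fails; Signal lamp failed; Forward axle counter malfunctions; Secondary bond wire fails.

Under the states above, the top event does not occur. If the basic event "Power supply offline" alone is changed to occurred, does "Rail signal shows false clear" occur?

No

Counterfactual: set "Power supply offline" to occurred.
Detection branch lost [OR]: Inboard vital relay stuck=not, Signal lamp failed=not, Forward axle counter malfunctions=not → no input occurs → does not occur.
Interlocking logic inoperative [OR]: Aft lamp driver lost=not, Detection branch lost=not, Backup interlocking CPU is down=not → no input occurs → does not occur.
Vital path lost [OR]: Redundant insulated joint stuck=occurs, Cable fails=not, Secondary lamp driver 2 offline=not → at least one input occurs → occurs.
Power stage unavailable [AND]: Vital path lost=occurs, South vital relay 2 malfunctions=not → not all inputs occur → does not occur.
Track circuit fails [AND]: Power supply offline=occurs, A track relay fails=not, Secondary bond wire fails=not, Power stage unavailable=not → not all inputs occur → does not occur.
Rail signal shows false clear [OR]: Interlocking logic inoperative=not, Track circuit fails=not → no input occurs → does not occur.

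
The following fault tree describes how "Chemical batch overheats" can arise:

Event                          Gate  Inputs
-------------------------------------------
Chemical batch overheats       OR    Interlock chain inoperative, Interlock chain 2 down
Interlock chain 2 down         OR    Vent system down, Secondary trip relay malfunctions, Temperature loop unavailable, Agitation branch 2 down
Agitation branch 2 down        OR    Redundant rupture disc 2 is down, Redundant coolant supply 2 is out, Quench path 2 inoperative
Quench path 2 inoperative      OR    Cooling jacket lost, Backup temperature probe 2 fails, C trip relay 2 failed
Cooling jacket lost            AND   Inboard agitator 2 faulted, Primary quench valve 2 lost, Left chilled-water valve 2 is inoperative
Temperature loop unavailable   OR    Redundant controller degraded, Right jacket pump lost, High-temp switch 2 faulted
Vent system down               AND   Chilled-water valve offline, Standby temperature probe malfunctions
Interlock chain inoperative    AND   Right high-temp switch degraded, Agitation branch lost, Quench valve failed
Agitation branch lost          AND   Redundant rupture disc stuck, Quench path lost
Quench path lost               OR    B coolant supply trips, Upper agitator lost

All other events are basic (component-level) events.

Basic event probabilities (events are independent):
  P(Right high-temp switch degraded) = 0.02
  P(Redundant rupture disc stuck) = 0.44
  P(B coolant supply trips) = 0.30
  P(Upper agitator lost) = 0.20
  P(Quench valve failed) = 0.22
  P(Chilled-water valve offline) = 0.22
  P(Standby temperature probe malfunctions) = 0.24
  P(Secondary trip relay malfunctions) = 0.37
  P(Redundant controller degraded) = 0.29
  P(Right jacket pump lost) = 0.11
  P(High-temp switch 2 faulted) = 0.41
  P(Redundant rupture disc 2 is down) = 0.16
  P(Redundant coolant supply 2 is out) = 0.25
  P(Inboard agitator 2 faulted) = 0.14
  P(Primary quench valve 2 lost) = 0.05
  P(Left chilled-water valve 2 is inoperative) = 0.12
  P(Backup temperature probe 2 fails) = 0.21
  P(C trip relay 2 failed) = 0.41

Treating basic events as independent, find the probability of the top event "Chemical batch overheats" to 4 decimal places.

P(Quench path lost) [OR] = 1 − (1−0.30) × (1−0.20) = 0.440000
P(Agitation branch lost) [AND] = 0.44 × 0.440000 = 0.193600
P(Interlock chain inoperative) [AND] = 0.02 × 0.193600 × 0.22 = 0.000852
P(Vent system down) [AND] = 0.22 × 0.24 = 0.052800
P(Temperature loop unavailable) [OR] = 1 − (1−0.29) × (1−0.11) × (1−0.41) = 0.627179
P(Cooling jacket lost) [AND] = 0.14 × 0.05 × 0.12 = 0.000840
P(Quench path 2 inoperative) [OR] = 1 − (1−0.000840) × (1−0.21) × (1−0.41) = 0.534292
P(Agitation branch 2 down) [OR] = 1 − (1−0.16) × (1−0.25) × (1−0.534292) = 0.706604
P(Interlock chain 2 down) [OR] = 1 − (1−0.052800) × (1−0.37) × (1−0.627179) × (1−0.706604) = 0.934727
P(Chemical batch overheats) [OR] = 1 − (1−0.000852) × (1−0.934727) = 0.934783
Rounded to 4 decimal places: P(Chemical batch overheats) ≈ 0.9348.

0.9348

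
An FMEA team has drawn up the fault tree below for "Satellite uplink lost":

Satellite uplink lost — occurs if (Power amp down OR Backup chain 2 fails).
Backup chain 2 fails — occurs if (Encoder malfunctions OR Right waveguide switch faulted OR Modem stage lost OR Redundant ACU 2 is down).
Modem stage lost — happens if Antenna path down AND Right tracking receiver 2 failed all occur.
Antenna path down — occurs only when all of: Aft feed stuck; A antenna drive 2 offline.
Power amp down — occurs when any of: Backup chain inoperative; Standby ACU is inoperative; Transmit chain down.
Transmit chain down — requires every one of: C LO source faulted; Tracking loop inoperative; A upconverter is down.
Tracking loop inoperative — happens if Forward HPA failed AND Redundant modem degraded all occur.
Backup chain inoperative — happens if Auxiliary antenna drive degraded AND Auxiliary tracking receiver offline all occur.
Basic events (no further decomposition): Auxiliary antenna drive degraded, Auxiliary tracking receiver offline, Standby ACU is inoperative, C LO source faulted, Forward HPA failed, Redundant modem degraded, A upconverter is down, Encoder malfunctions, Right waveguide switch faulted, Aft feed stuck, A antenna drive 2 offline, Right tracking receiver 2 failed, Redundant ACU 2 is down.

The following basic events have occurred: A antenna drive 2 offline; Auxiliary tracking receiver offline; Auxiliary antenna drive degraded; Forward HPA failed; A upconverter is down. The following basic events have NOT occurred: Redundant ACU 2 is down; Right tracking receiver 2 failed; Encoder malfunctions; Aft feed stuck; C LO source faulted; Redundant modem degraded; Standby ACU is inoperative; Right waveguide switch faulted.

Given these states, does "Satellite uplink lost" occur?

Yes

Backup chain inoperative [AND]: Auxiliary antenna drive degraded=occurs, Auxiliary tracking receiver offline=occurs → all inputs occur → occurs.
Tracking loop inoperative [AND]: Forward HPA failed=occurs, Redundant modem degraded=not → not all inputs occur → does not occur.
Transmit chain down [AND]: C LO source faulted=not, Tracking loop inoperative=not, A upconverter is down=occurs → not all inputs occur → does not occur.
Power amp down [OR]: Backup chain inoperative=occurs, Standby ACU is inoperative=not, Transmit chain down=not → at least one input occurs → occurs.
Antenna path down [AND]: Aft feed stuck=not, A antenna drive 2 offline=occurs → not all inputs occur → does not occur.
Modem stage lost [AND]: Antenna path down=not, Right tracking receiver 2 failed=not → not all inputs occur → does not occur.
Backup chain 2 fails [OR]: Encoder malfunctions=not, Right waveguide switch faulted=not, Modem stage lost=not, Redundant ACU 2 is down=not → no input occurs → does not occur.
Satellite uplink lost [OR]: Power amp down=occurs, Backup chain 2 fails=not → at least one input occurs → occurs.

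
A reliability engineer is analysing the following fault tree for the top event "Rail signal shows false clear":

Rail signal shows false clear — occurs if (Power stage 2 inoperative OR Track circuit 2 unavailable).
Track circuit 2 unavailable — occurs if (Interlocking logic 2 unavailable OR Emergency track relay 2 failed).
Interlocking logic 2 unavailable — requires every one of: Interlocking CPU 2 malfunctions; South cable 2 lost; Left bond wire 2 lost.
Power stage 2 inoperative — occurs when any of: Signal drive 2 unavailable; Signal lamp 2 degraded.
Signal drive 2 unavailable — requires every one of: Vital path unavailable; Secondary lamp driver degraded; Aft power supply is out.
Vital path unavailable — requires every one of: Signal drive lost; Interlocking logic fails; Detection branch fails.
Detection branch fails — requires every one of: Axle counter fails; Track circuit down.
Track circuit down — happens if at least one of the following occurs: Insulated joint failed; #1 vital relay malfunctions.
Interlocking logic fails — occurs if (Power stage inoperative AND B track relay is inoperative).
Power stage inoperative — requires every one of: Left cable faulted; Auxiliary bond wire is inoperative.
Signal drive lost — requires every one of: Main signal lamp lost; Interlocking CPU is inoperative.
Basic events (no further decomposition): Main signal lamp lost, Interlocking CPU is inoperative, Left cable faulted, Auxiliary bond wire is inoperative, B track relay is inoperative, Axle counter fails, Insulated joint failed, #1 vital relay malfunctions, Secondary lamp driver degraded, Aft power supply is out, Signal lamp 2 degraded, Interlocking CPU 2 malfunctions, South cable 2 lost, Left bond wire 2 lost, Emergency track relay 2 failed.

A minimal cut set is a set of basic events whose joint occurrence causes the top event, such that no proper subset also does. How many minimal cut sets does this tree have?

5

Signal drive lost [AND]: one cut set from each child combined → 1 × 1 = 1 cut set(s).
Power stage inoperative [AND]: one cut set from each child combined → 1 × 1 = 1 cut set(s).
Interlocking logic fails [AND]: one cut set from each child combined → 1 × 1 = 1 cut set(s).
Track circuit down [OR]: union of children's cut sets → 2 cut set(s).
Detection branch fails [AND]: one cut set from each child combined → 1 × 2 = 2 cut set(s).
Vital path unavailable [AND]: one cut set from each child combined → 1 × 1 × 2 = 2 cut set(s).
Signal drive 2 unavailable [AND]: one cut set from each child combined → 2 × 1 × 1 = 2 cut set(s).
Power stage 2 inoperative [OR]: union of children's cut sets → 3 cut set(s).
Interlocking logic 2 unavailable [AND]: one cut set from each child combined → 1 × 1 × 1 = 1 cut set(s).
Track circuit 2 unavailable [OR]: union of children's cut sets → 2 cut set(s).
Rail signal shows false clear [OR]: union of children's cut sets → 5 cut set(s).
Minimal cut sets: {Aft power supply is out, Auxiliary bond wire is inoperative, Axle counter fails, B track relay is inoperative, Insulated joint failed, Interlocking CPU is inoperative, Left cable faulted, Main signal lamp lost, Secondary lamp driver degraded}; {#1 vital relay malfunctions, Aft power supply is out, Auxiliary bond wire is inoperative, Axle counter fails, B track relay is inoperative, Interlocking CPU is inoperative, Left cable faulted, Main signal lamp lost, Secondary lamp driver degraded}; {Signal lamp 2 degraded}; {Interlocking CPU 2 malfunctions, Left bond wire 2 lost, South cable 2 lost}; {Emergency track relay 2 failed}.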